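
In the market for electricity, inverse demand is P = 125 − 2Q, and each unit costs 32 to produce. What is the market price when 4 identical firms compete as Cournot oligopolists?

Cournot with 4 identical firms: the symmetric best-response condition is 125 − 10q = 32. Each firm produces q = 9.3, total output Q = 37.2, price P = 50.6.

P = 50.6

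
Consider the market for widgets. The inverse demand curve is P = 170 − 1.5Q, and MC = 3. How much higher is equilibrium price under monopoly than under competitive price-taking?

Under competition P = MC = 3, so Q = (170 − 3)/1.5 = 334/3.
A monopolist chooses Q where MR = MC. MR = 170 − 3Q; setting this equal to 3 gives Q = 167/3 and P = 86.5.
Change in equilibrium price: 86.5 − 3 = 83.5.

P rises by 83.5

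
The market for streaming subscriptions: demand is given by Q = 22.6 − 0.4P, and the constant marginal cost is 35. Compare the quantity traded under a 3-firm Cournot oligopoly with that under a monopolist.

Inverting demand: P = 56.5 − 2.5Q.
Cournot with 3 identical firms: the symmetric best-response condition is 56.5 − 10q = 35. Each firm produces q = 2.15, total output Q = 6.45, price P = 40.375.
The monopolist equates marginal revenue to marginal cost: 56.5 − 5Q = 35, so Q = 4.3. From demand, P = 45.75.

Cournot: Q = 6.45; Monopoly: Q = 4.3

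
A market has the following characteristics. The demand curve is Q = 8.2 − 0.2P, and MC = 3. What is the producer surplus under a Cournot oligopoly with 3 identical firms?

Inverting demand: P = 41 − 5Q.
Cournot with 3 identical firms: the symmetric best-response condition is 41 − 20q = 3. Each firm produces q = 1.9, total output Q = 5.7, price P = 12.5.
PS = (12.5 − 3)·5.7 = 54.15.

PS = 54.15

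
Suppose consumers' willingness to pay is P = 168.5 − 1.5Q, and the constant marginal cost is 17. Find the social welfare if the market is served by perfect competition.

TS = 7650.75

Competitive firms price at marginal cost: P = 17, giving Q = 101.
CS = ½·(168.5 − 17)·101 = 7650.75; PS = (17 − 17)·101 = 0; TS = 7650.75.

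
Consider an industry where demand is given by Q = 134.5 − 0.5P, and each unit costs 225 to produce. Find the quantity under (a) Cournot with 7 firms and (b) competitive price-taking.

Inverting demand: P = 269 − 2Q.
Cournot with 7 identical firms: the symmetric best-response condition is 269 − 16q = 225. Each firm produces q = 2.75, total output Q = 19.25, price P = 230.5.
Under competition P = MC = 225, so Q = (269 − 225)/2 = 22.

Cournot: Q = 19.25; Competition: Q = 22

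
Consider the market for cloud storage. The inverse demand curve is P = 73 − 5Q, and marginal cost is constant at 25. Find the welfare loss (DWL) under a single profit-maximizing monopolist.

Competitive firms price at marginal cost: P = 25, giving Q = 9.6.
The monopolist equates marginal revenue to marginal cost: 73 − 10Q = 25, so Q = 4.8. From demand, P = 49.
DWL is the triangle between Q = 4.8 and Q = 9.6: ½·(9.6 − 4.8)·(49 − 25) = 57.6.

DWL = 57.6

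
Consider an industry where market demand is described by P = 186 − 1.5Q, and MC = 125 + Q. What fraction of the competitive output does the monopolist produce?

A monopolist chooses Q where MR = MC. MR = 186 − 3Q; setting this equal to 125 + Q gives Q = 15.25 and P = 163.125.
Competitive equilibrium sets price equal to marginal cost: 186 − 1.5Q = 125 + Q, so Q = 24.4 and P = 149.4.
Ratio Q_m/Q_c = 15.25/24.4 = 0.625.

Q_m/Q_c = 0.625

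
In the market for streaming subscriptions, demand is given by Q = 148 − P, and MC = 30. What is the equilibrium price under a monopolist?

P = 89

Inverting demand: P = 148 − Q.
The monopolist equates marginal revenue to marginal cost: 148 − 2Q = 30, so Q = 59. From demand, P = 89.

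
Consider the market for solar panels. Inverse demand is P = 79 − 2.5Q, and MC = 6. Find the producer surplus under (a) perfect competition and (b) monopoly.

Competition: PS = 0; Monopoly: PS = 532.9

Under competition P = MC = 6, so Q = (79 − 6)/2.5 = 29.2.
PS = (6 − 6)·29.2 = 0.
The monopolist equates marginal revenue to marginal cost: 79 − 5Q = 6, so Q = 14.6. From demand, P = 42.5.
PS = (42.5 − 6)·14.6 = 532.9.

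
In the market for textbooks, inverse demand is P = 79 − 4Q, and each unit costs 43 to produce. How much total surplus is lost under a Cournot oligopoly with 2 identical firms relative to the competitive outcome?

Competitive firms price at marginal cost: P = 43, giving Q = 9.
With 2 symmetric Cournot firms, each firm's FOC gives 79 − 12q = 43, so q = 3, Q = 2·3 = 6, and P = 55.
DWL is the triangle between Q = 6 and Q = 9: ½·(9 − 6)·(55 − 43) = 18.

DWL = 18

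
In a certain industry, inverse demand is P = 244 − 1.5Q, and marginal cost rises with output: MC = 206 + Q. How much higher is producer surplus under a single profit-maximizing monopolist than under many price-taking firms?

Producer surplus rises by 64.98

Under competition P = MC: 244 − 1.5Q = 206 + Q ⇒ Q = 15.2, P = 221.2.
PS = P·Q − VC(Q) = 221.2·15.2 − (206·15.2 + ½·1·15.2²) = 115.52.
A monopolist chooses Q where MR = MC. MR = 244 − 3Q; setting this equal to 206 + Q gives Q = 9.5 and P = 229.75.
PS = P·Q − VC(Q) = 229.75·9.5 − (206·9.5 + ½·1·9.5²) = 180.5.
Change in producer surplus: 180.5 − 115.52 = 64.98.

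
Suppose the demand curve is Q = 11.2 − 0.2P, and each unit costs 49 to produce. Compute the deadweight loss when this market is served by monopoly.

Inverting demand: P = 56 − 5Q.
Under competition P = MC = 49, so Q = (56 − 49)/5 = 1.4.
A monopolist chooses Q where MR = MC. MR = 56 − 10Q; setting this equal to 49 gives Q = 0.7 and P = 52.5.
DWL is the triangle between Q = 0.7 and Q = 1.4: ½·(1.4 − 0.7)·(52.5 − 49) = 1.225.

DWL = 1.225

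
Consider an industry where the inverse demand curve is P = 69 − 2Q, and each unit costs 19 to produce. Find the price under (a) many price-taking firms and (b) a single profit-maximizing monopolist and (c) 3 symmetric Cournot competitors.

Perfect competition: P = MC = 19, so 69 − 2Q = 19 and Q = 25.
The monopolist equates marginal revenue to marginal cost: 69 − 4Q = 19, so Q = 12.5. From demand, P = 44.
Cournot with 3 identical firms: the symmetric best-response condition is 69 − 8q = 19. Each firm produces q = 6.25, total output Q = 18.75, price P = 31.5.

Competition: P = 19; Monopoly: P = 44; Cournot: P = 31.5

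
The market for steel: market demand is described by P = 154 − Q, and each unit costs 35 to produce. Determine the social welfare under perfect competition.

TS = 7080.5

Competitive firms price at marginal cost: P = 35, giving Q = 119.
CS = ½·(154 − 35)·119 = 7080.5; PS = (35 − 35)·119 = 0; TS = 7080.5.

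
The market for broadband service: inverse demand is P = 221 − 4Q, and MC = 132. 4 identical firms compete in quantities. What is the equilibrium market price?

P = 149.8

Cournot with 4 identical firms: the symmetric best-response condition is 221 − 20q = 132. Each firm produces q = 4.45, total output Q = 17.8, price P = 149.8.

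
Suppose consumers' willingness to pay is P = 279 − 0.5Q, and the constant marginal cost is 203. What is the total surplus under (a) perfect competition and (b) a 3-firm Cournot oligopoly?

Competition: TS = 5776; Cournot: TS = 5415

Perfect competition: P = MC = 203, so 279 − 0.5Q = 203 and Q = 152.
CS = ½·(279 − 203)·152 = 5776; PS = (203 − 203)·152 = 0; TS = 5776.
In a 3-firm Cournot equilibrium, symmetry and the first-order condition give q = (279 − 203)/(2) = 38. So Q = 114 and P = 222.
CS = ½·(279 − 222)·114 = 3249; PS = (222 − 203)·114 = 2166; TS = 5415.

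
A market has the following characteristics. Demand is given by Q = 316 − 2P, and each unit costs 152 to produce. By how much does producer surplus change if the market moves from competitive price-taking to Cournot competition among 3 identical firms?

Producer surplus rises by 13.5

Inverting demand: P = 158 − 0.5Q.
Perfect competition: P = MC = 152, so 158 − 0.5Q = 152 and Q = 12.
PS = (152 − 152)·12 = 0.
With 3 symmetric Cournot firms, each firm's FOC gives 158 − 2q = 152, so q = 3, Q = 3·3 = 9, and P = 153.5.
PS = (153.5 − 152)·9 = 13.5.
Change in producer surplus: 13.5 − 0 = 13.5.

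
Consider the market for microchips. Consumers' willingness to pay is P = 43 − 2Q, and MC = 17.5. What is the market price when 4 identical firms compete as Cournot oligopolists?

In a 4-firm Cournot equilibrium, symmetry and the first-order condition give q = (43 − 17.5)/(10) = 2.55. So Q = 10.2 and P = 22.6.

P = 22.6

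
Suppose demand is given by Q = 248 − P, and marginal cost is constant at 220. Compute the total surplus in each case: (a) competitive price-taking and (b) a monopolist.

Inverting demand: P = 248 − Q.
Perfect competition: P = MC = 220, so 248 − Q = 220 and Q = 28.
CS = ½·(248 − 220)·28 = 392; PS = (220 − 220)·28 = 0; TS = 392.
Monopoly sets MR = MC: 248 − 2Q = 220 ⇒ Q = 14, P = 248 − 14 = 234.
CS = ½·(248 − 234)·14 = 98; PS = (234 − 220)·14 = 196; TS = 294.

Competition: TS = 392; Monopoly: TS = 294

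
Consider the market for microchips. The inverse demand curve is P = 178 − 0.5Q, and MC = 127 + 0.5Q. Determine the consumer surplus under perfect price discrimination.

Under first-degree price discrimination the firm charges each unit its demand price and produces up to where P = MC, i.e. Q = 51. Consumer surplus is zero; producer surplus equals total surplus.
CS = 0.

CS = 0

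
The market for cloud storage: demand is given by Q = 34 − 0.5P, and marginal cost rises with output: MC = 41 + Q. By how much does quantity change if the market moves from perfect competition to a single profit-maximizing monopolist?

Quantity falls by 3.6

Inverting demand: P = 68 − 2Q.
Competitive equilibrium sets price equal to marginal cost: 68 − 2Q = 41 + Q, so Q = 9 and P = 50.
The monopolist equates marginal revenue to marginal cost: 68 − 4Q = 41 + Q, so Q = 5.4. From demand, P = 57.2.
Change in quantity: 5.4 − 9 = −3.6.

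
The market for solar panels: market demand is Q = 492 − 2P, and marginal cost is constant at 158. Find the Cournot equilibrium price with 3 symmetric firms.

P = 180

Inverting demand: P = 246 − 0.5Q.
In a 3-firm Cournot equilibrium, symmetry and the first-order condition give q = (246 − 158)/(2) = 44. So Q = 132 and P = 180.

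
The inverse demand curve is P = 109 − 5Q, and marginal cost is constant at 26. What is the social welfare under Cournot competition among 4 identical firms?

With 4 symmetric Cournot firms, each firm's FOC gives 109 − 25q = 26, so q = 3.32, Q = 4·3.32 = 13.28, and P = 42.6.
CS = ½·(109 − 42.6)·13.28 = 440.896; PS = (42.6 − 26)·13.28 = 220.448; TS = 661.344.

TS = 661.344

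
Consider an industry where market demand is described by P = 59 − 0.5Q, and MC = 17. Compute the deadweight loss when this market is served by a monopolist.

Competitive firms price at marginal cost: P = 17, giving Q = 84.
A monopolist chooses Q where MR = MC. MR = 59 − Q; setting this equal to 17 gives Q = 42 and P = 38.
DWL is the triangle between Q = 42 and Q = 84: ½·(84 − 42)·(38 − 17) = 441.

DWL = 441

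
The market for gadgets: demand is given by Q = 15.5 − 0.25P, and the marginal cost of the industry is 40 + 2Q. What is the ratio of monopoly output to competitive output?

Q_m/Q_c = 0.6

Inverting demand: P = 62 − 4Q.
Monopoly sets MR = MC: 62 − 8Q = 40 + 2Q ⇒ Q = 2.2, P = 62 − 4·2.2 = 53.2.
Competitive equilibrium sets price equal to marginal cost: 62 − 4Q = 40 + 2Q, so Q = 11/3 and P = 142/3.
Ratio Q_m/Q_c = 2.2/(11/3) = 0.6.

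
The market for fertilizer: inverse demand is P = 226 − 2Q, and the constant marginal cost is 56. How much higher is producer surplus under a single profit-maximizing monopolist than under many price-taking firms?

Perfect competition: P = MC = 56, so 226 − 2Q = 56 and Q = 85.
PS = (56 − 56)·85 = 0.
A monopolist chooses Q where MR = MC. MR = 226 − 4Q; setting this equal to 56 gives Q = 42.5 and P = 141.
PS = (141 − 56)·42.5 = 3612.5.
Change in producer surplus: 3612.5 − 0 = 3612.5.

PS rises by 3612.5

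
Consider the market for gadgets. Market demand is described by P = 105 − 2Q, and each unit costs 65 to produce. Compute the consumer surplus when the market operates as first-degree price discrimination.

With perfect price discrimination, output is the efficient level Q = 20 (where demand meets MC), but every buyer pays their willingness to pay: CS = 0 and PS = total surplus.
CS = 0.

CS = 0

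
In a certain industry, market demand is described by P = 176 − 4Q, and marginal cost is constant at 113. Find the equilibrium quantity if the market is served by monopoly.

Q = 7.875

A monopolist chooses Q where MR = MC. MR = 176 − 8Q; setting this equal to 113 gives Q = 7.875 and P = 144.5.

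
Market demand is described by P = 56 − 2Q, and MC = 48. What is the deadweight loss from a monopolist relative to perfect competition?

Perfect competition: P = MC = 48, so 56 − 2Q = 48 and Q = 4.
The monopolist equates marginal revenue to marginal cost: 56 − 4Q = 48, so Q = 2. From demand, P = 52.
DWL is the triangle between Q = 2 and Q = 4: ½·(4 − 2)·(52 − 48) = 4.

DWL = 4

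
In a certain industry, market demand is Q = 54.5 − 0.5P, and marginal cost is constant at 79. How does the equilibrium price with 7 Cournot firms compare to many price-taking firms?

Cournot: P = 82.75; Competition: P = 79

Inverting demand: P = 109 − 2Q.
With 7 symmetric Cournot firms, each firm's FOC gives 109 − 16q = 79, so q = 1.875, Q = 7·1.875 = 13.125, and P = 82.75.
Competitive firms price at marginal cost: P = 79, giving Q = 15.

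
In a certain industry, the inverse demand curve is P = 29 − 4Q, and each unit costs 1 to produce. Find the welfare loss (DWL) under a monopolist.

DWL = 24.5

Perfect competition: P = MC = 1, so 29 − 4Q = 1 and Q = 7.
The monopolist equates marginal revenue to marginal cost: 29 − 8Q = 1, so Q = 3.5. From demand, P = 15.
DWL is the triangle between Q = 3.5 and Q = 7: ½·(7 − 3.5)·(15 − 1) = 24.5.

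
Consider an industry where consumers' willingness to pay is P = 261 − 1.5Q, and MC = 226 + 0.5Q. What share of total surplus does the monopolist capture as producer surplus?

PS/TS = 0.7

Monopoly sets MR = MC: 261 − 3Q = 226 + 0.5Q ⇒ Q = 10, P = 261 − 1.5·10 = 246.
CS = ½·(261 − 246)·10 = 75.
PS = P·Q − VC(Q) = 246·10 − (226·10 + ½·0.5·10²) = 175.
Share captured = PS/TS = 175/250 = 0.7.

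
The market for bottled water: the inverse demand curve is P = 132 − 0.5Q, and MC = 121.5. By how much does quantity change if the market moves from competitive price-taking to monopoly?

Quantity falls by 10.5

Perfect competition: P = MC = 121.5, so 132 − 0.5Q = 121.5 and Q = 21.
The monopolist equates marginal revenue to marginal cost: 132 − Q = 121.5, so Q = 10.5. From demand, P = 126.75.
Change in quantity: 10.5 − 21 = −10.5.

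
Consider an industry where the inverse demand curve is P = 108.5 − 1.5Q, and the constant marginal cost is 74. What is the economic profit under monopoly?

The monopolist equates marginal revenue to marginal cost: 108.5 − 3Q = 74, so Q = 11.5. From demand, P = 91.25.
Profit = (91.25 − 74)·11.5 = 198.375.

Profit = 198.375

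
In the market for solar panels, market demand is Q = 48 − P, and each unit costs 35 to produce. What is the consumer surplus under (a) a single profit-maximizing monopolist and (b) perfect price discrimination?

Monopoly: CS = 21.125; Perfect PD: CS = 0

Inverting demand: P = 48 − Q.
A monopolist chooses Q where MR = MC. MR = 48 − 2Q; setting this equal to 35 gives Q = 6.5 and P = 41.5.
CS = ½·(48 − 41.5)·6.5 = 21.125.
A perfectly discriminating monopolist sells every unit with P(Q) ≥ MC(Q), so output equals the competitive quantity Q = 13. Each buyer pays their reservation price, so CS = 0 and the firm captures all surplus.
CS = 0.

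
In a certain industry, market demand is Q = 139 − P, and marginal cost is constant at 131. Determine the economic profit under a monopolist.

Profit = 16

Inverting demand: P = 139 − Q.
The monopolist equates marginal revenue to marginal cost: 139 − 2Q = 131, so Q = 4. From demand, P = 135.
Profit = (135 − 131)·4 = 16.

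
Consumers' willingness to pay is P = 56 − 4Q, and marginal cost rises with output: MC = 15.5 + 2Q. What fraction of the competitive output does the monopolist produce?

Monopoly sets MR = MC: 56 − 8Q = 15.5 + 2Q ⇒ Q = 4.05, P = 56 − 4·4.05 = 39.8.
Competitive equilibrium sets price equal to marginal cost: 56 − 4Q = 15.5 + 2Q, so Q = 6.75 and P = 29.
Ratio Q_m/Q_c = 4.05/6.75 = 0.6.

Q_m/Q_c = 0.6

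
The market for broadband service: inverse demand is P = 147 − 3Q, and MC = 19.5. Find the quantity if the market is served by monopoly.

Monopoly sets MR = MC: 147 − 6Q = 19.5 ⇒ Q = 21.25, P = 147 − 3·21.25 = 83.25.

Q = 21.25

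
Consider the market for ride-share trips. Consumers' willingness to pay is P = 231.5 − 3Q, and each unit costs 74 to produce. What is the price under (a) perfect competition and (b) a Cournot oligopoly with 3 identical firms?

Competition: P = 74; Cournot: P = 113.375

Perfect competition: P = MC = 74, so 231.5 − 3Q = 74 and Q = 52.5.
In a 3-firm Cournot equilibrium, symmetry and the first-order condition give q = (231.5 − 74)/(12) = 13.125. So Q = 39.375 and P = 113.375.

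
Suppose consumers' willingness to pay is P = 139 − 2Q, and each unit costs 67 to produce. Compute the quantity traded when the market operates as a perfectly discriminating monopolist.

Q = 36

Under first-degree price discrimination the firm charges each unit its demand price and produces up to where P = MC, i.e. Q = 36. Consumer surplus is zero; producer surplus equals total surplus.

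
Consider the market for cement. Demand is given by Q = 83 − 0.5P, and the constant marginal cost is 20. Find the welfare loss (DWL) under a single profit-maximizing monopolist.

Inverting demand: P = 166 − 2Q.
Under competition P = MC = 20, so Q = (166 − 20)/2 = 73.
Monopoly sets MR = MC: 166 − 4Q = 20 ⇒ Q = 36.5, P = 166 − 2·36.5 = 93.
DWL is the triangle between Q = 36.5 and Q = 73: ½·(73 − 36.5)·(93 − 20) = 1332.25.

DWL = 1332.25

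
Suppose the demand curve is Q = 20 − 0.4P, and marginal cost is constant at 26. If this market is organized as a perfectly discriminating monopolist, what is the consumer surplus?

Inverting demand: P = 50 − 2.5Q.
A perfectly discriminating monopolist sells every unit with P(Q) ≥ MC(Q), so output equals the competitive quantity Q = 9.6. Each buyer pays their reservation price, so CS = 0 and the firm captures all surplus.
CS = 0.

CS = 0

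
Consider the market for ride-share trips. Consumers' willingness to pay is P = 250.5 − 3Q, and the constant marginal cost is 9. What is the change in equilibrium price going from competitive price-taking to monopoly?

Equilibrium price rises by 120.75

Perfect competition: P = MC = 9, so 250.5 − 3Q = 9 and Q = 80.5.
Monopoly sets MR = MC: 250.5 − 6Q = 9 ⇒ Q = 40.25, P = 250.5 − 3·40.25 = 129.75.
Change in equilibrium price: 129.75 − 9 = 120.75.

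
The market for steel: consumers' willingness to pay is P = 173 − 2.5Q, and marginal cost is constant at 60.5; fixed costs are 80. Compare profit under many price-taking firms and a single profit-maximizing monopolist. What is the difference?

Profit rises by 1265.625

Under competition P = MC = 60.5, so Q = (173 − 60.5)/2.5 = 45.
Profit = (60.5 − 60.5)·45 − 80 = −80.
The monopolist equates marginal revenue to marginal cost: 173 − 5Q = 60.5, so Q = 22.5. From demand, P = 116.75.
Profit = (116.75 − 60.5)·22.5 − 80 = 1185.625.
Change in profit: 1185.625 − −80 = 1265.625.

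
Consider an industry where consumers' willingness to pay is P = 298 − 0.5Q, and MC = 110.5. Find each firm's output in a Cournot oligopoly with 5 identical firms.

q_i = 62.5

Cournot with 5 identical firms: the symmetric best-response condition is 298 − 3q = 110.5. Each firm produces q = 62.5, total output Q = 312.5, price P = 141.75.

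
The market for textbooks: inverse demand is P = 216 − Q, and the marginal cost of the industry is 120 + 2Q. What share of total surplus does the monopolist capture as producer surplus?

A monopolist chooses Q where MR = MC. MR = 216 − 2Q; setting this equal to 120 + 2Q gives Q = 24 and P = 192.
CS = ½·(216 − 192)·24 = 288.
PS = P·Q − VC(Q) = 192·24 − (120·24 + ½·2·24²) = 1152.
Share captured = PS/TS = 1152/1440 = 0.8.

PS/TS = 0.8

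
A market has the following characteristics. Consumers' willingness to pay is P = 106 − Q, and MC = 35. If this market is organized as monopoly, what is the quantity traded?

Q = 35.5

A monopolist chooses Q where MR = MC. MR = 106 − 2Q; setting this equal to 35 gives Q = 35.5 and P = 70.5.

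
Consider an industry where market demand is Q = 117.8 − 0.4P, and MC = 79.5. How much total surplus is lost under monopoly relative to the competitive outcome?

Inverting demand: P = 294.5 − 2.5Q.
Perfect competition: P = MC = 79.5, so 294.5 − 2.5Q = 79.5 and Q = 86.
Monopoly sets MR = MC: 294.5 − 5Q = 79.5 ⇒ Q = 43, P = 294.5 − 2.5·43 = 187.
DWL is the triangle between Q = 43 and Q = 86: ½·(86 − 43)·(187 − 79.5) = 2311.25.

DWL = 2311.25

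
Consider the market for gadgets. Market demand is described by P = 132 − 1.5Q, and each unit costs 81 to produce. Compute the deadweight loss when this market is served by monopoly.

Competitive firms price at marginal cost: P = 81, giving Q = 34.
Monopoly sets MR = MC: 132 − 3Q = 81 ⇒ Q = 17, P = 132 − 1.5·17 = 106.5.
DWL is the triangle between Q = 17 and Q = 34: ½·(34 − 17)·(106.5 − 81) = 216.75.

DWL = 216.75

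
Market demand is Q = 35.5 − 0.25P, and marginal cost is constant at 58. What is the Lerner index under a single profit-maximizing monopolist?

Lerner index = 0.42

Inverting demand: P = 142 − 4Q.
Monopoly sets MR = MC: 142 − 8Q = 58 ⇒ Q = 10.5, P = 142 − 4·10.5 = 100.
Lerner index = (P − MC)/P = (100 − 58)/100 = 0.42.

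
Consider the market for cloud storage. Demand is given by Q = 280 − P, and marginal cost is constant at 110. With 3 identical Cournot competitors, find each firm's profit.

π_i = 1806.25

Inverting demand: P = 280 − Q.
Cournot with 3 identical firms: the symmetric best-response condition is 280 − 4q = 110. Each firm produces q = 42.5, total output Q = 127.5, price P = 152.5.
Each firm's profit = (152.5 − 110)·42.5 = 1806.25.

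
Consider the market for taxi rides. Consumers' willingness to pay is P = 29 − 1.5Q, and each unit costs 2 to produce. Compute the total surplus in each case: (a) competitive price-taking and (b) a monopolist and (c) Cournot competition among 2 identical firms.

Competition: TS = 243; Monopoly: TS = 182.25; Cournot: TS = 216

Perfect competition: P = MC = 2, so 29 − 1.5Q = 2 and Q = 18.
CS = ½·(29 − 2)·18 = 243; PS = (2 − 2)·18 = 0; TS = 243.
Monopoly sets MR = MC: 29 − 3Q = 2 ⇒ Q = 9, P = 29 − 1.5·9 = 15.5.
CS = ½·(29 − 15.5)·9 = 60.75; PS = (15.5 − 2)·9 = 121.5; TS = 182.25.
Cournot with 2 identical firms: the symmetric best-response condition is 29 − 4.5q = 2. Each firm produces q = 6, total output Q = 12, price P = 11.
CS = ½·(29 − 11)·12 = 108; PS = (11 − 2)·12 = 108; TS = 216.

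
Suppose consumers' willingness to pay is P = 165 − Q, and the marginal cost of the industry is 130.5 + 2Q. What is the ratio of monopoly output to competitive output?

Monopoly sets MR = MC: 165 − 2Q = 130.5 + 2Q ⇒ Q = 8.625, P = 165 − 8.625 = 156.375.
Under competition P = MC: 165 − Q = 130.5 + 2Q ⇒ Q = 11.5, P = 153.5.
Ratio Q_m/Q_c = 8.625/11.5 = 0.75.

Q_m/Q_c = 0.75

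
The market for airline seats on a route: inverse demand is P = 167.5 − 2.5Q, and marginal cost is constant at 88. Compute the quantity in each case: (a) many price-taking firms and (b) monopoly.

Competitive firms price at marginal cost: P = 88, giving Q = 31.8.
A monopolist chooses Q where MR = MC. MR = 167.5 − 5Q; setting this equal to 88 gives Q = 15.9 and P = 127.75.

Competition: Q = 31.8; Monopoly: Q = 15.9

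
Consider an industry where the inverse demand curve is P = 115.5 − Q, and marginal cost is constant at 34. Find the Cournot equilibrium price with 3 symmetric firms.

Cournot with 3 identical firms: the symmetric best-response condition is 115.5 − 4q = 34. Each firm produces q = 20.375, total output Q = 61.125, price P = 54.375.

P = 54.375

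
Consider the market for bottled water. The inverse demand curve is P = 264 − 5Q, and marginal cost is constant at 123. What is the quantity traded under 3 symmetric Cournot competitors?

Q = 21.15

Cournot with 3 identical firms: the symmetric best-response condition is 264 − 20q = 123. Each firm produces q = 7.05, total output Q = 21.15, price P = 158.25.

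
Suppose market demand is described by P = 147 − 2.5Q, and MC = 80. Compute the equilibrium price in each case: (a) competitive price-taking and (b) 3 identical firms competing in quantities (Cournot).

Perfect competition: P = MC = 80, so 147 − 2.5Q = 80 and Q = 26.8.
Cournot with 3 identical firms: the symmetric best-response condition is 147 − 10q = 80. Each firm produces q = 6.7, total output Q = 20.1, price P = 96.75.

Competition: P = 80; Cournot: P = 96.75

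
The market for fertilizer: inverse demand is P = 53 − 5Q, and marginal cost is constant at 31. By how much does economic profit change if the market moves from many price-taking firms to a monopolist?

π rises by 24.2

Under competition P = MC = 31, so Q = (53 − 31)/5 = 4.4.
Profit = (31 − 31)·4.4 = 0.
Monopoly sets MR = MC: 53 − 10Q = 31 ⇒ Q = 2.2, P = 53 − 5·2.2 = 42.
Profit = (42 − 31)·2.2 = 24.2.
Change in economic profit: 24.2 − 0 = 24.2.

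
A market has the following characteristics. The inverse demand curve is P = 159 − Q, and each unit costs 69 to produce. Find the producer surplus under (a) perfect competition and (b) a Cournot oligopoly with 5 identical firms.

Competitive firms price at marginal cost: P = 69, giving Q = 90.
PS = (69 − 69)·90 = 0.
In a 5-firm Cournot equilibrium, symmetry and the first-order condition give q = (159 − 69)/(6) = 15. So Q = 75 and P = 84.
PS = (84 − 69)·75 = 1125.

Competition: PS = 0; Cournot: PS = 1125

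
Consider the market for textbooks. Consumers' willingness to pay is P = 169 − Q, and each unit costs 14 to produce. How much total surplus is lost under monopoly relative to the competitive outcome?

Perfect competition: P = MC = 14, so 169 − Q = 14 and Q = 155.
Monopoly sets MR = MC: 169 − 2Q = 14 ⇒ Q = 77.5, P = 169 − 77.5 = 91.5.
DWL is the triangle between Q = 77.5 and Q = 155: ½·(155 − 77.5)·(91.5 − 14) = 3003.125.

DWL = 3003.125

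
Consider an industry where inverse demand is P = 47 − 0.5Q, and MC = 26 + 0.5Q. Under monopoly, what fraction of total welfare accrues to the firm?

The monopolist equates marginal revenue to marginal cost: 47 − Q = 26 + 0.5Q, so Q = 14. From demand, P = 40.
CS = ½·(47 − 40)·14 = 49.
PS = P·Q − VC(Q) = 40·14 − (26·14 + ½·0.5·14²) = 147.
Share captured = PS/TS = 147/196 = 0.75.

PS/TS = 0.75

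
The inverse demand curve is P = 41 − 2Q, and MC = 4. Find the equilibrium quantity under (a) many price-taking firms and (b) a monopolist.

Competition: Q = 18.5; Monopoly: Q = 9.25

Perfect competition: P = MC = 4, so 41 − 2Q = 4 and Q = 18.5.
A monopolist chooses Q where MR = MC. MR = 41 − 4Q; setting this equal to 4 gives Q = 9.25 and P = 22.5.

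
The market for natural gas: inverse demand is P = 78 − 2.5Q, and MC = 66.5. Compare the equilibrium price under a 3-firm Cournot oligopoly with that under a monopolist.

Cournot: P = 69.375; Monopoly: P = 72.25

With 3 symmetric Cournot firms, each firm's FOC gives 78 − 10q = 66.5, so q = 1.15, Q = 3·1.15 = 3.45, and P = 69.375.
A monopolist chooses Q where MR = MC. MR = 78 − 5Q; setting this equal to 66.5 gives Q = 2.3 and P = 72.25.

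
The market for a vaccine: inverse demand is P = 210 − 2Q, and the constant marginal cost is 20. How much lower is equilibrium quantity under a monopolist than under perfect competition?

Competitive firms price at marginal cost: P = 20, giving Q = 95.
A monopolist chooses Q where MR = MC. MR = 210 − 4Q; setting this equal to 20 gives Q = 47.5 and P = 115.
Change in equilibrium quantity: 47.5 − 95 = −47.5.

Q falls by 47.5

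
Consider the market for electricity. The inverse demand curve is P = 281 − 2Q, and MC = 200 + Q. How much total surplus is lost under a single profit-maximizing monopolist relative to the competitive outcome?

DWL = 174.96

Competitive equilibrium sets price equal to marginal cost: 281 − 2Q = 200 + Q, so Q = 27 and P = 227.
Monopoly sets MR = MC: 281 − 4Q = 200 + Q ⇒ Q = 16.2, P = 281 − 2·16.2 = 248.6.
CS = ½·(281 − 227)·27 = 729; PS = (227·27 − 200·27 − ½·1·27²) = 364.5; TS = 1093.5.
CS = ½·(281 − 248.6)·16.2 = 262.44; PS = (248.6·16.2 − 200·16.2 − ½·1·16.2²) = 656.1; TS = 918.54.
DWL = 1093.5 − 918.54 = 174.96.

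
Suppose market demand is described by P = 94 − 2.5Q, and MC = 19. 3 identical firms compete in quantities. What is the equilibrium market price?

P = 37.75

Cournot with 3 identical firms: the symmetric best-response condition is 94 − 10q = 19. Each firm produces q = 7.5, total output Q = 22.5, price P = 37.75.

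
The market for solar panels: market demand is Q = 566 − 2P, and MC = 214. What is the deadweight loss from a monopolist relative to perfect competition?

DWL = 1190.25

Inverting demand: P = 283 − 0.5Q.
Perfect competition: P = MC = 214, so 283 − 0.5Q = 214 and Q = 138.
A monopolist chooses Q where MR = MC. MR = 283 − Q; setting this equal to 214 gives Q = 69 and P = 248.5.
DWL is the triangle between Q = 69 and Q = 138: ½·(138 − 69)·(248.5 − 214) = 1190.25.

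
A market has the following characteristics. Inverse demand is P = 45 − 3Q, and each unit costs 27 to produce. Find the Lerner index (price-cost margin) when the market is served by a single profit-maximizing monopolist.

Lerner index = 0.25

Monopoly sets MR = MC: 45 − 6Q = 27 ⇒ Q = 3, P = 45 − 3·3 = 36.
Lerner index = (P − MC)/P = (36 − 27)/36 = 0.25.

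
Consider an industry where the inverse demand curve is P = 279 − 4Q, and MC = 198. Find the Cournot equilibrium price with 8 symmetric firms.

With 8 symmetric Cournot firms, each firm's FOC gives 279 − 36q = 198, so q = 2.25, Q = 8·2.25 = 18, and P = 207.

P = 207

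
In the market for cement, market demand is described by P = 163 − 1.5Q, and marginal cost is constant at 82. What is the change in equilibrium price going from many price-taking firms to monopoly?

Under competition P = MC = 82, so Q = (163 − 82)/1.5 = 54.
The monopolist equates marginal revenue to marginal cost: 163 − 3Q = 82, so Q = 27. From demand, P = 122.5.
Change in equilibrium price: 122.5 − 82 = 40.5.

P rises by 40.5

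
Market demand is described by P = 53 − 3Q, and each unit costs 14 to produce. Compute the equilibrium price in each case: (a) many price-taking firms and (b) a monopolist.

Competition: P = 14; Monopoly: P = 33.5

Perfect competition: P = MC = 14, so 53 − 3Q = 14 and Q = 13.
Monopoly sets MR = MC: 53 − 6Q = 14 ⇒ Q = 6.5, P = 53 − 3·6.5 = 33.5.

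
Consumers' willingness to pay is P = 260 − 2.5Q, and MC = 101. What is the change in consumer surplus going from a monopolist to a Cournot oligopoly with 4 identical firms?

CS rises by 1971.918

The monopolist equates marginal revenue to marginal cost: 260 − 5Q = 101, so Q = 31.8. From demand, P = 180.5.
CS = ½·(260 − 180.5)·31.8 = 1264.05.
In a 4-firm Cournot equilibrium, symmetry and the first-order condition give q = (260 − 101)/(12.5) = 12.72. So Q = 50.88 and P = 132.8.
CS = ½·(260 − 132.8)·50.88 = 3235.968.
Change in consumer surplus: 3235.968 − 1264.05 = 1971.918.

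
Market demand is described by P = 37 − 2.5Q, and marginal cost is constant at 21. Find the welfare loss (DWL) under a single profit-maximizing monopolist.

Under competition P = MC = 21, so Q = (37 − 21)/2.5 = 6.4.
Monopoly sets MR = MC: 37 − 5Q = 21 ⇒ Q = 3.2, P = 37 − 2.5·3.2 = 29.
DWL is the triangle between Q = 3.2 and Q = 6.4: ½·(6.4 − 3.2)·(29 − 21) = 12.8.

DWL = 12.8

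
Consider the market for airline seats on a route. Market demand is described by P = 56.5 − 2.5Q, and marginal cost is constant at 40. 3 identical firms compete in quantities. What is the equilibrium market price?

Cournot with 3 identical firms: the symmetric best-response condition is 56.5 − 10q = 40. Each firm produces q = 1.65, total output Q = 4.95, price P = 44.125.

P = 44.125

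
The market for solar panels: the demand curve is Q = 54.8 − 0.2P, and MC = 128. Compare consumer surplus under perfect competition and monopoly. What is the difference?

CS falls by 1598.7

Inverting demand: P = 274 − 5Q.
Perfect competition: P = MC = 128, so 274 − 5Q = 128 and Q = 29.2.
CS = ½·(274 − 128)·29.2 = 2131.6.
A monopolist chooses Q where MR = MC. MR = 274 − 10Q; setting this equal to 128 gives Q = 14.6 and P = 201.
CS = ½·(274 − 201)·14.6 = 532.9.
Change in consumer surplus: 532.9 − 2131.6 = −1598.7.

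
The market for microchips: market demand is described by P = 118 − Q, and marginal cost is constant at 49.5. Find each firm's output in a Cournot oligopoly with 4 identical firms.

Cournot with 4 identical firms: the symmetric best-response condition is 118 − 5q = 49.5. Each firm produces q = 13.7, total output Q = 54.8, price P = 63.2.

q_i = 13.7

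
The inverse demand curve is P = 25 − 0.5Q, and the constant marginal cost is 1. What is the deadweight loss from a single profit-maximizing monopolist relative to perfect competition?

DWL = 144

Competitive firms price at marginal cost: P = 1, giving Q = 48.
The monopolist equates marginal revenue to marginal cost: 25 − Q = 1, so Q = 24. From demand, P = 13.
DWL is the triangle between Q = 24 and Q = 48: ½·(48 − 24)·(13 − 1) = 144.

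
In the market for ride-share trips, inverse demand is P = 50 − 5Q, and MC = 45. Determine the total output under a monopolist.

Q = 0.5

Monopoly sets MR = MC: 50 − 10Q = 45 ⇒ Q = 0.5, P = 50 − 5·0.5 = 47.5.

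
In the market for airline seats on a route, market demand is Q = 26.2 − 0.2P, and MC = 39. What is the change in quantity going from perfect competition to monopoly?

Inverting demand: P = 131 − 5Q.
Perfect competition: P = MC = 39, so 131 − 5Q = 39 and Q = 18.4.
The monopolist equates marginal revenue to marginal cost: 131 − 10Q = 39, so Q = 9.2. From demand, P = 85.
Change in quantity: 9.2 − 18.4 = −9.2.

Q falls by 9.2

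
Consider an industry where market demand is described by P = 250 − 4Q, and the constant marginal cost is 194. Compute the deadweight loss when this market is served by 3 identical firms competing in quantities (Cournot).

DWL = 24.5

Competitive firms price at marginal cost: P = 194, giving Q = 14.
Cournot with 3 identical firms: the symmetric best-response condition is 250 − 16q = 194. Each firm produces q = 3.5, total output Q = 10.5, price P = 208.
DWL is the triangle between Q = 10.5 and Q = 14: ½·(14 − 10.5)·(208 − 194) = 24.5.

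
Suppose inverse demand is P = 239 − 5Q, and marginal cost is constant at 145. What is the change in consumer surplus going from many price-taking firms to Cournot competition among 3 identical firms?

Under competition P = MC = 145, so Q = (239 − 145)/5 = 18.8.
CS = ½·(239 − 145)·18.8 = 883.6.
In a 3-firm Cournot equilibrium, symmetry and the first-order condition give q = (239 − 145)/(20) = 4.7. So Q = 14.1 and P = 168.5.
CS = ½·(239 − 168.5)·14.1 = 497.025.
Change in consumer surplus: 497.025 − 883.6 = −386.575.

CS falls by 386.575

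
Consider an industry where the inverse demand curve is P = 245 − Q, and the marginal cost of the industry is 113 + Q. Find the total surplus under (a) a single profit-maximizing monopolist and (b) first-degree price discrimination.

A monopolist chooses Q where MR = MC. MR = 245 − 2Q; setting this equal to 113 + Q gives Q = 44 and P = 201.
CS = ½·(245 − 201)·44 = 968; PS = (201·44 − 113·44 − ½·1·44²) = 2904; TS = 3872.
With perfect price discrimination, output is the efficient level Q = 66 (where demand meets MC), but every buyer pays their willingness to pay: CS = 0 and PS = total surplus.
TS = 4356 (equal to competitive TS).

Monopoly: TS = 3872; Perfect PD: TS = 4356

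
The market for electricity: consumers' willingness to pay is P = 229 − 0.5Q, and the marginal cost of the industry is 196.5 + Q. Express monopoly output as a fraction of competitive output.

Q_m/Q_c = 0.75

The monopolist equates marginal revenue to marginal cost: 229 − Q = 196.5 + Q, so Q = 16.25. From demand, P = 220.875.
Under competition P = MC: 229 − 0.5Q = 196.5 + Q ⇒ Q = 65/3, P = 1309/6.
Ratio Q_m/Q_c = 16.25/(65/3) = 0.75.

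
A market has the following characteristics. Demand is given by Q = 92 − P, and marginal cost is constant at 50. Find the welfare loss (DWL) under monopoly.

DWL = 220.5

Inverting demand: P = 92 − Q.
Perfect competition: P = MC = 50, so 92 − Q = 50 and Q = 42.
A monopolist chooses Q where MR = MC. MR = 92 − 2Q; setting this equal to 50 gives Q = 21 and P = 71.
DWL is the triangle between Q = 21 and Q = 42: ½·(42 − 21)·(71 − 50) = 220.5.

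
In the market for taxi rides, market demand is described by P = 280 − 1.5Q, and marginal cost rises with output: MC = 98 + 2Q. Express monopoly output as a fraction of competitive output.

Q_m/Q_c = 0.7

Monopoly sets MR = MC: 280 − 3Q = 98 + 2Q ⇒ Q = 36.4, P = 280 − 1.5·36.4 = 225.4.
Under competition P = MC: 280 − 1.5Q = 98 + 2Q ⇒ Q = 52, P = 202.
Ratio Q_m/Q_c = 36.4/52 = 0.7.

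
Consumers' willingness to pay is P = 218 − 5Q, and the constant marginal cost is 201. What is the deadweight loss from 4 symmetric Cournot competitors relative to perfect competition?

Under competition P = MC = 201, so Q = (218 − 201)/5 = 3.4.
In a 4-firm Cournot equilibrium, symmetry and the first-order condition give q = (218 − 201)/(25) = 0.68. So Q = 2.72 and P = 204.4.
DWL is the triangle between Q = 2.72 and Q = 3.4: ½·(3.4 − 2.72)·(204.4 − 201) = 1.156.

DWL = 1.156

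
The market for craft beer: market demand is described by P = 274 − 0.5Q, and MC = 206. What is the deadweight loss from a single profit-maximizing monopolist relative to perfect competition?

Competitive firms price at marginal cost: P = 206, giving Q = 136.
Monopoly sets MR = MC: 274 − Q = 206 ⇒ Q = 68, P = 274 − 0.5·68 = 240.
DWL is the triangle between Q = 68 and Q = 136: ½·(136 − 68)·(240 − 206) = 1156.

DWL = 1156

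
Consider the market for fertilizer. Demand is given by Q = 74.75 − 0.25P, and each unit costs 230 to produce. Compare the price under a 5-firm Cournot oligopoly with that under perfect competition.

Cournot: P = 241.5; Competition: P = 230

Inverting demand: P = 299 − 4Q.
Cournot with 5 identical firms: the symmetric best-response condition is 299 − 24q = 230. Each firm produces q = 2.875, total output Q = 14.375, price P = 241.5.
Under competition P = MC = 230, so Q = (299 − 230)/4 = 17.25.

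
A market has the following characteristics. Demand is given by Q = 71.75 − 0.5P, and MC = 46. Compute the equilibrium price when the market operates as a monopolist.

P = 94.75

Inverting demand: P = 143.5 − 2Q.
A monopolist chooses Q where MR = MC. MR = 143.5 − 4Q; setting this equal to 46 gives Q = 24.375 and P = 94.75.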